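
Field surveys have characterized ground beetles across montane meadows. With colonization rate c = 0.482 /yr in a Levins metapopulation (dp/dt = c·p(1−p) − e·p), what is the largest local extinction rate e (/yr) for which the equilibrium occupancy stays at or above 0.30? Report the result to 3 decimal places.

0.337

1 − e/c ≥ 0.30 ⇒ e ≤ c(1 − 0.30) = 0.482 × 0.7000.
e_max = 0.3374.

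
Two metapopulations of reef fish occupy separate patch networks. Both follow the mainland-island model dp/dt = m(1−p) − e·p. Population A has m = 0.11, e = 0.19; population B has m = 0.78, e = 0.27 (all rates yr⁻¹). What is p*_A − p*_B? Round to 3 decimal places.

A: p*_A = m/(m+e) = 0.11/0.3000 = 0.3667.
B: p*_B = 0.78/1.0500 = 0.7429.
p*_A − p*_B = 0.3667 − 0.7429 = -0.3762.

-0.376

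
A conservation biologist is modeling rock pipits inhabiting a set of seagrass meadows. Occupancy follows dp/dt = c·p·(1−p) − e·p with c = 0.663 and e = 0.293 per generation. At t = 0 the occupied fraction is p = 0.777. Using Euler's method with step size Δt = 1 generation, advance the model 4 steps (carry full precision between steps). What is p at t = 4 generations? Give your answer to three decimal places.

0.579

Update rule: p ← p + [c·p·(1−p) − e·p]·Δt with Δt = 1.
p: 0.77700 → 0.66422  (Δp = -0.11278)
p: 0.66422 → 0.61747  (Δp = -0.04675)
p: 0.61747 → 0.59315  (Δp = -0.02432)
p: 0.59315 → 0.57936  (Δp = -0.01380)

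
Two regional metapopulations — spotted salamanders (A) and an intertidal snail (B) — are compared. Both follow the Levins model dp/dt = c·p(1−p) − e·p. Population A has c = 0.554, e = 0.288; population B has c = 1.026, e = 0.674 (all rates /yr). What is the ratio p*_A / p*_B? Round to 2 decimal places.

1.40

A: p*_A = 1 − 0.288/0.554 = 0.4801.
B: p*_B = 1 − 0.674/1.026 = 0.3431.
p*_A / p*_B = 0.4801/0.3431 = 1.3995.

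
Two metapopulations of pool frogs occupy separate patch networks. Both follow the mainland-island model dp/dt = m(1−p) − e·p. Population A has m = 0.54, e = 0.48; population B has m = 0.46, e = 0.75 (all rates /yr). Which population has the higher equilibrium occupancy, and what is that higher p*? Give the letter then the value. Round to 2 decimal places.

A: p*_A = m/(m+e) = 0.54/1.0200 = 0.5294.
B: p*_B = 0.46/1.2100 = 0.3802.
A is higher at 0.5294.

A, 0.53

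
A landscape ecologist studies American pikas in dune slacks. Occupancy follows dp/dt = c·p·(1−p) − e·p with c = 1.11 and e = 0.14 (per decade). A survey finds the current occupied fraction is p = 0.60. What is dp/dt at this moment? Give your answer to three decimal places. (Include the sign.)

0.182

Colonization term: c·p·(1−p) = 1.11×0.60×0.4000 = 0.26640.
Extinction term: e·p = 0.08400.
dp/dt = 0.26640 − 0.08400 = 0.18240.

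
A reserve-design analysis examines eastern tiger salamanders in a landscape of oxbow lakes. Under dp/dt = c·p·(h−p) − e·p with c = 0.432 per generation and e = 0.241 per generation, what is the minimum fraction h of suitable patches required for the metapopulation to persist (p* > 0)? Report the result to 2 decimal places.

0.56

p* = h − e/c is positive only when h > e/c.
h_min = e/c = 0.241/0.432 = 0.5579.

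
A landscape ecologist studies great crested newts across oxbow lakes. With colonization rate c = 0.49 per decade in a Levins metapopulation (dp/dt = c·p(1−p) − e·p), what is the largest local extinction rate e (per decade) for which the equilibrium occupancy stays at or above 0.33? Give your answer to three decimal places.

1 − e/c ≥ 0.33 ⇒ e ≤ c(1 − 0.33) = 0.49 × 0.6700.
e_max = 0.3283.

0.328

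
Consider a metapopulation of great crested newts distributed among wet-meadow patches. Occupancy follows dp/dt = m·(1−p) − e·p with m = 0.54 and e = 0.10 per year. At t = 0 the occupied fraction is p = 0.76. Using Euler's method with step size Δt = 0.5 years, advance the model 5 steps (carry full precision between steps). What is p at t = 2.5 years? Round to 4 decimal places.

0.8316

Update rule: p ← p + [m·(1−p) − e·p]·Δt with Δt = 0.5.
p: 0.76000 → 0.78680  (Δp = +0.02680)
p: 0.78680 → 0.80502  (Δp = +0.01822)
p: 0.80502 → 0.81742  (Δp = +0.01239)
p: 0.81742 → 0.82584  (Δp = +0.00843)
p: 0.82584 → 0.83157  (Δp = +0.00573)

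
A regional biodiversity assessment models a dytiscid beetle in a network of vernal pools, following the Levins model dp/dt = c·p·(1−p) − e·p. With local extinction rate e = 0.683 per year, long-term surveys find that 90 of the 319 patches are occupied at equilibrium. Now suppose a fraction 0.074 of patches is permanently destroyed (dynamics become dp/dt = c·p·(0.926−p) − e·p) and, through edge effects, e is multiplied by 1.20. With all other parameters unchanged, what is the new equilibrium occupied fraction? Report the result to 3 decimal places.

0.065

Observed p* = 90/319 = 0.28213.
Balance c(1−p*) = e gives c = e/(1 − 0.28213) = 0.683/0.71787 = 0.95143.
New p* = 0.926 − e/c = 0.926 − 0.81960/0.95143 = 0.06456.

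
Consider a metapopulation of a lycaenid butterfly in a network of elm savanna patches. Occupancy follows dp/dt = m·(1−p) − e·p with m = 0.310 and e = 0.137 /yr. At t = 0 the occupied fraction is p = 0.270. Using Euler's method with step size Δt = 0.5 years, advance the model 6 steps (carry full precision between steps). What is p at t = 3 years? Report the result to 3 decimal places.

0.601

Update rule: p ← p + [m·(1−p) − e·p]·Δt with Δt = 0.5.
p: 0.27000 → 0.36466  (Δp = +0.09466)
p: 0.36466 → 0.43815  (Δp = +0.07350)
p: 0.43815 → 0.49523  (Δp = +0.05707)
p: 0.49523 → 0.53954  (Δp = +0.04432)
p: 0.53954 → 0.57396  (Δp = +0.03441)
p: 0.57396 → 0.60068  (Δp = +0.02672)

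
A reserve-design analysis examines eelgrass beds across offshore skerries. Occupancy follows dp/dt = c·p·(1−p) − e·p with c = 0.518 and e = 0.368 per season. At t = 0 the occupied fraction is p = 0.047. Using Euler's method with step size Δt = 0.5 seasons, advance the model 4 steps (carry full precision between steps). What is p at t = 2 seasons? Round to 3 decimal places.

Update rule: p ← p + [c·p·(1−p) − e·p]·Δt with Δt = 0.5.
t = 0.5: p = 0.04700 + (+0.00295) = 0.04995
t = 1: p = 0.04995 + (+0.00310) = 0.05305
t = 1.5: p = 0.05305 + (+0.00325) = 0.05630
t = 2: p = 0.05630 + (+0.00340) = 0.05970

0.060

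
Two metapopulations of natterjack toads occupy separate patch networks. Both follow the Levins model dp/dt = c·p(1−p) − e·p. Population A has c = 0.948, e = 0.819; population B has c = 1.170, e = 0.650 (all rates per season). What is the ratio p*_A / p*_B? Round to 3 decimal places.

0.306

A: p*_A = 1 − 0.819/0.948 = 0.1361.
B: p*_B = 1 − 0.650/1.170 = 0.4444.
p*_A / p*_B = 0.1361/0.4444 = 0.3062.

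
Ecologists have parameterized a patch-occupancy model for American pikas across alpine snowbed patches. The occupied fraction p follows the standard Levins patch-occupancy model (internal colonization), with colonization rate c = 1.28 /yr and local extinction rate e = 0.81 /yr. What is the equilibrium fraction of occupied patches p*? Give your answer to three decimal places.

0.367

Setting dp/dt = 0 and dividing through by p* gives c·(1−p*) = e.
So p* = 1 − e/c = 1 − 0.81/1.28 = 1 − 0.6328 = 0.3672.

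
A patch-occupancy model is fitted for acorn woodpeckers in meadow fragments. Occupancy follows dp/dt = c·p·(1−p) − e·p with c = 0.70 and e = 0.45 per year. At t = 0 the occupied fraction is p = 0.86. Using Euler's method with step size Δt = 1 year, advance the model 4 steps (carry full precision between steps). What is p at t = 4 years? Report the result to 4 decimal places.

0.4134

Update rule: p ← p + [c·p·(1−p) − e·p]·Δt with Δt = 1.
p: 0.86000 → 0.55728  (Δp = -0.30272)
p: 0.55728 → 0.47921  (Δp = -0.07807)
p: 0.47921 → 0.43826  (Δp = -0.04095)
p: 0.43826 → 0.41338  (Δp = -0.02489)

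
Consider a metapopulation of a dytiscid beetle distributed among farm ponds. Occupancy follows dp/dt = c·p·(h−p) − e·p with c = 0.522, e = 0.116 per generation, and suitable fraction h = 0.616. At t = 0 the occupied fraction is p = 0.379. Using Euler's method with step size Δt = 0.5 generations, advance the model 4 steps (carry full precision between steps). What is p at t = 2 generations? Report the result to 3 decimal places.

Update rule: p ← p + [c·p·(h−p) − e·p]·Δt with Δt = 0.5.
  1  |  dp/dt·Δt = +0.001462  |  p_1 = 0.380462
  2  |  dp/dt·Δt = +0.001322  |  p_2 = 0.381784
  3  |  dp/dt·Δt = +0.001195  |  p_3 = 0.382979
  4  |  dp/dt·Δt = +0.001079  |  p_4 = 0.384059

0.384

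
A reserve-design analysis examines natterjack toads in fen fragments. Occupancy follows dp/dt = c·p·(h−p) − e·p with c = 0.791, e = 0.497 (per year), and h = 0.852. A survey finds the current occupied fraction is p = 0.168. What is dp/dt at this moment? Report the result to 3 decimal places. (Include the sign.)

0.007

Colonization term: c·p·(h−p) = 0.791×0.168×0.6840 = 0.09090.
Extinction term: e·p = 0.08350.
dp/dt = 0.09090 − 0.08350 = 0.00740.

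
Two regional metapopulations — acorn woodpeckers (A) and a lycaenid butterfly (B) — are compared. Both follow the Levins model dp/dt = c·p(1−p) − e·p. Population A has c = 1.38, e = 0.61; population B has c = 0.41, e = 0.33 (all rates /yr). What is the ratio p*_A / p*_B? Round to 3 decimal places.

A: p*_A = 1 − 0.61/1.38 = 0.5580.
B: p*_B = 1 − 0.33/0.41 = 0.1951.
p*_A / p*_B = 0.5580/0.1951 = 2.8596.

2.860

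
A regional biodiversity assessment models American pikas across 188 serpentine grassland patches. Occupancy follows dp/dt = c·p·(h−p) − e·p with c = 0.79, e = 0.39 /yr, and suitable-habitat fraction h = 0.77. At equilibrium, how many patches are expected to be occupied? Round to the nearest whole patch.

52

p* = h − e/c = 0.77 − 0.4937 = 0.2763.
Expected occupied patches = N × p* = 188 × 0.2763 = 51.95 ≈ 52.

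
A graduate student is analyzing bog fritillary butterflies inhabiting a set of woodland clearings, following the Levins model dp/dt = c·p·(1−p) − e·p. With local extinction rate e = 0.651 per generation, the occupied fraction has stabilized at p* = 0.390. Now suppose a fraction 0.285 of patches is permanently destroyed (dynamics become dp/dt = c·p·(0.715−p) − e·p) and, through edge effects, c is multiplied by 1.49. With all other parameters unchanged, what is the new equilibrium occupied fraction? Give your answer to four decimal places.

Balance c(1−p*) = e gives c = e/(1 − 0.39000) = 0.651/0.61000 = 1.06721.
New p* = 0.715 − e/c = 0.715 − 0.65100/1.59014 = 0.30560.

0.3056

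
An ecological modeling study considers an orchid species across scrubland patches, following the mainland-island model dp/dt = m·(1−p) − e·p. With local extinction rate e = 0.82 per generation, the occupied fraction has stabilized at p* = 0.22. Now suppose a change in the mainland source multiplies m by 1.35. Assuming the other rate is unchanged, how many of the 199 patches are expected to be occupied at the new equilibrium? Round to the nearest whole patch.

55

Balance m(1−p*) = e·p* gives m = e·p*/(1−p*) = 0.82×0.22000/0.78000 = 0.23128.
New p* = m/(m+e) = 0.31223/(0.31223+0.82000) = 0.27577.
Expected occupied = 199 × 0.27577 = 54.88 ≈ 55.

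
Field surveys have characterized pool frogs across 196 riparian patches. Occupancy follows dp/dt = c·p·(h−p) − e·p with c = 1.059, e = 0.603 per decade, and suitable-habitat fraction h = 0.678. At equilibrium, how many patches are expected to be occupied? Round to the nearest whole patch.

21

p* = h − e/c = 0.678 − 0.5694 = 0.1086.
Expected occupied patches = N × p* = 196 × 0.1086 = 21.28 ≈ 21.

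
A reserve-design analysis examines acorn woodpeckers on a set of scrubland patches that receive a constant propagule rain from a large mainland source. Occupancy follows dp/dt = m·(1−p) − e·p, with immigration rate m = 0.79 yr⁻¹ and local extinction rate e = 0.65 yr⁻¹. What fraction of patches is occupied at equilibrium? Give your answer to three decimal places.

Setting dp/dt = 0: m − m·p* = e·p*, so m = (m+e)·p*.
p* = m/(m+e) = 0.79/(0.79+0.65) = 0.79/1.4400 = 0.5486.

0.549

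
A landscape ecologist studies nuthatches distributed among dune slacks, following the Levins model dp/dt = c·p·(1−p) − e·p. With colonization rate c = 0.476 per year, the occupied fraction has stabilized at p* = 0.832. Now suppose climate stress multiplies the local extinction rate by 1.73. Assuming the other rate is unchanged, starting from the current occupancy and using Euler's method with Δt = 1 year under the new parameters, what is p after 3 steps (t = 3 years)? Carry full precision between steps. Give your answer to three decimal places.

Balance c(1−p*) = e gives e = 0.476×(1 − 0.83200) = 0.07997.
Starting from p₀ = 0.83200; update p ← p + (dp/dt)·Δt with the new parameters.
step 1: Δp = -0.04857, p = 0.78343
step 2: Δp = -0.02762, p = 0.75581
step 3: Δp = -0.01671, p = 0.73910

0.739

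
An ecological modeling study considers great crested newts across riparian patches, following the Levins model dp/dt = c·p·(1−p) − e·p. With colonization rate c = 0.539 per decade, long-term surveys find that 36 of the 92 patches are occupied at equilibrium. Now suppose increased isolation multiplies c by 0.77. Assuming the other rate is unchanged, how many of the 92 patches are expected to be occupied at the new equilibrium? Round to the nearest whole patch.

19

Observed p* = 36/92 = 0.39130.
Balance c(1−p*) = e gives e = 0.539×(1 − 0.39130) = 0.32809.
New p* = 1 − e/c = 1 − 0.32809/0.41503 = 0.20948.
Expected occupied = 92 × 0.20948 = 19.27 ≈ 19.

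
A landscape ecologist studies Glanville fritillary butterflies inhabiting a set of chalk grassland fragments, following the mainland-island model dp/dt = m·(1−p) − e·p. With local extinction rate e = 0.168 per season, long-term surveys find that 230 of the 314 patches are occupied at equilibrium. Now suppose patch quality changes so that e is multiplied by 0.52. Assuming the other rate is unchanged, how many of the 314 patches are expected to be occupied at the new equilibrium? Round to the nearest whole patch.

264

Observed p* = 230/314 = 0.73248.
Balance m(1−p*) = e·p* gives m = e·p*/(1−p*) = 0.168×0.73248/0.26752 = 0.45999.
New p* = m/(m+e) = 0.45999/(0.45999+0.08736) = 0.84039.
Expected occupied = 314 × 0.84039 = 263.88 ≈ 264.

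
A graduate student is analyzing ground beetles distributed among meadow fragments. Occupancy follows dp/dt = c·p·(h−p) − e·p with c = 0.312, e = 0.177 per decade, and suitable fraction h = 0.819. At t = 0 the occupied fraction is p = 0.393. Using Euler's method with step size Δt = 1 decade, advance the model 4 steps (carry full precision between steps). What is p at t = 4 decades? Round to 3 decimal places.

0.338

Update rule: p ← p + [c·p·(h−p) − e·p]·Δt with Δt = 1.
p: 0.39300 → 0.37567  (Δp = -0.01733)
p: 0.37567 → 0.36114  (Δp = -0.01453)
p: 0.36114 → 0.34881  (Δp = -0.01233)
p: 0.34881 → 0.33824  (Δp = -0.01057)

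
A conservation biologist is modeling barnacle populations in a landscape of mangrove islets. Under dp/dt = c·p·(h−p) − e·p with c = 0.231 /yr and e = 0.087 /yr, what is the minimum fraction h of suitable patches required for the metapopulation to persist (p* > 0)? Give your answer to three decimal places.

p* = h − e/c is positive only when h > e/c.
h_min = e/c = 0.087/0.231 = 0.3766.

0.377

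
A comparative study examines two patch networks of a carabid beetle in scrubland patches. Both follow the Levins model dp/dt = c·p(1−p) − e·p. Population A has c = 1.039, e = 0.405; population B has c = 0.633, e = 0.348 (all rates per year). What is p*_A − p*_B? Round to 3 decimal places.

A: p*_A = 1 − 0.405/1.039 = 0.6102.
B: p*_B = 1 − 0.348/0.633 = 0.4502.
p*_A − p*_B = 0.6102 − 0.4502 = 0.1600.

0.160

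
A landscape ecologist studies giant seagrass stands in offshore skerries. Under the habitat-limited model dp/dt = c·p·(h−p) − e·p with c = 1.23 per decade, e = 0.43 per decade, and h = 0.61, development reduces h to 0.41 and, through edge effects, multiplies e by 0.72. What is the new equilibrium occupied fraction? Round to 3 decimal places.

Before: p* = h − e/c = 0.61 − 0.43/1.23 = 0.61 − 0.3496 = 0.2604.
After: c = 1.23, e = 0.3096, h = 0.41; p* = 0.41 − 0.3096/1.23 = 0.1583.

0.158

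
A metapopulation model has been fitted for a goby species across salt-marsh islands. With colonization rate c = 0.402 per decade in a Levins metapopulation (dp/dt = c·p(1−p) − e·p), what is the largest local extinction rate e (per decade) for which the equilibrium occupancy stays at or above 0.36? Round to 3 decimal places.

1 − e/c ≥ 0.36 ⇒ e ≤ c(1 − 0.36) = 0.402 × 0.6400.
e_max = 0.2573.

0.257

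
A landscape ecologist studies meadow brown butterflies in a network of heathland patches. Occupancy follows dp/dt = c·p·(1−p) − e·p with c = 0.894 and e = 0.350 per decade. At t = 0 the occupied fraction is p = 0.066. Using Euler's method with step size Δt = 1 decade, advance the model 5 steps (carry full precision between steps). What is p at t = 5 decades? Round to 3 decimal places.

Update rule: p ← p + [c·p·(1−p) − e·p]·Δt with Δt = 1.
t = 1: p = 0.06600 + (+0.03201) = 0.09801
t = 2: p = 0.09801 + (+0.04473) = 0.14274
t = 3: p = 0.14274 + (+0.05944) = 0.20217
t = 4: p = 0.20217 + (+0.07344) = 0.27562
t = 5: p = 0.27562 + (+0.08202) = 0.35764

0.358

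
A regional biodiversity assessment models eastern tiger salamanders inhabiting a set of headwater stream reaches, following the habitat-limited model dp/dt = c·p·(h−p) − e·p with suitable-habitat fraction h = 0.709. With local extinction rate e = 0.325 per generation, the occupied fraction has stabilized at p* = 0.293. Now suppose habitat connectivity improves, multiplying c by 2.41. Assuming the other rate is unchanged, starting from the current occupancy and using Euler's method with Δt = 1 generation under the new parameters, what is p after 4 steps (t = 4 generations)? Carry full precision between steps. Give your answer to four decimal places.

Balance c(h−p*) = e gives c = e/(0.709 − 0.29300) = 0.325/0.41600 = 0.78125.
Starting from p₀ = 0.29300; update p ← p + (dp/dt)·Δt with the new parameters.
step 1: Δp = +0.13427, p = 0.42727
step 2: Δp = +0.08778, p = 0.51505
step 3: Δp = +0.02069, p = 0.53574
step 4: Δp = +0.00065, p = 0.53639

0.5364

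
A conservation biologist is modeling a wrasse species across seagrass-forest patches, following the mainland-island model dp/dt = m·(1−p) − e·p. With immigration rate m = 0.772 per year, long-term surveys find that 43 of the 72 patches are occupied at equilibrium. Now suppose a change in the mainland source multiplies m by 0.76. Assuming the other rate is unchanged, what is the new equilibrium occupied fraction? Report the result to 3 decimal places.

0.530

Observed p* = 43/72 = 0.59722.
Balance m(1−p*) = e·p* gives e = m(1−p*)/p* = 0.772×0.40278/0.59722 = 0.52066.
New p* = m/(m+e) = 0.58672/(0.58672+0.52066) = 0.52983.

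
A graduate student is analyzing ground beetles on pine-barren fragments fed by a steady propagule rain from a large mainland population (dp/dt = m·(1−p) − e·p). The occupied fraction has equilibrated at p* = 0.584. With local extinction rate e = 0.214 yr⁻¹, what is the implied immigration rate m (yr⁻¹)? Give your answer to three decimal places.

0.300

At equilibrium m(1−p*) = e·p*, so m = e·p*/(1−p*).
m = 0.214 × 0.584 / 0.4160 = 0.1250/0.4160 = 0.3004.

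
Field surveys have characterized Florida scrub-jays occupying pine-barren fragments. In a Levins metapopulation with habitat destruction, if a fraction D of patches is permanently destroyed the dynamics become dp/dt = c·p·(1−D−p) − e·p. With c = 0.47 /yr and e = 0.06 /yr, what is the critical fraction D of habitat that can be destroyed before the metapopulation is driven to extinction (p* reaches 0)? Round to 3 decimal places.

0.872

The nontrivial equilibrium is p* = (1−D) − e/c; extinction occurs when this hits zero.
So D_crit = 1 − e/c = 1 − 0.06/0.47 = 1 − 0.1277 = 0.8723.
This equals the undisturbed p*, a classic result of Lande's extension.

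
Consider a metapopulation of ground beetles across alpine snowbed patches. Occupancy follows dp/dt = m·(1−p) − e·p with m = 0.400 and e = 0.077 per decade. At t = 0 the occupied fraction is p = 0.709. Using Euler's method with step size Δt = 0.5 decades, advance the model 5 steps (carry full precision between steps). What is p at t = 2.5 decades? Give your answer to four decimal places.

Update rule: p ← p + [m·(1−p) − e·p]·Δt with Δt = 0.5.
t = 0.5: p = 0.70900 + (+0.03090) = 0.73990
t = 1: p = 0.73990 + (+0.02353) = 0.76344
t = 1.5: p = 0.76344 + (+0.01792) = 0.78136
t = 2: p = 0.78136 + (+0.01365) = 0.79500
t = 2.5: p = 0.79500 + (+0.01039) = 0.80540

0.8054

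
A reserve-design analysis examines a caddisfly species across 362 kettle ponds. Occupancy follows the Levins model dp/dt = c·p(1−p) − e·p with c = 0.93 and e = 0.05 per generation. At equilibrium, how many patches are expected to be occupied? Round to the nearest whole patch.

p* = 1 − e/c = 1 − 0.05/0.93 = 0.9462.
Expected occupied patches = N × p* = 362 × 0.9462 = 342.54 ≈ 343.

343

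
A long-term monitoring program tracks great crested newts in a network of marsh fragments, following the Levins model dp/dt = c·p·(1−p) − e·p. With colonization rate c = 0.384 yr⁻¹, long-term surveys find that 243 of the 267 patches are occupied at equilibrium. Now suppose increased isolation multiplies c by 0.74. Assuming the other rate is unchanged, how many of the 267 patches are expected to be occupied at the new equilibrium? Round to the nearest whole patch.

Observed p* = 243/267 = 0.91011.
Balance c(1−p*) = e gives e = 0.384×(1 − 0.91011) = 0.03452.
New p* = 1 − e/c = 1 − 0.03452/0.28416 = 0.87852.
Expected occupied = 267 × 0.87852 = 234.56 ≈ 235.

235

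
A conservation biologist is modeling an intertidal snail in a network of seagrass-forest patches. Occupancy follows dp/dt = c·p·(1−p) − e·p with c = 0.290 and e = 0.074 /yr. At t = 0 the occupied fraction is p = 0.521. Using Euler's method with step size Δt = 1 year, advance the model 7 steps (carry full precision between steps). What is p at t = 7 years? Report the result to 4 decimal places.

Update rule: p ← p + [c·p·(1−p) − e·p]·Δt with Δt = 1.
p: 0.52100 → 0.55482  (Δp = +0.03382)
p: 0.55482 → 0.58539  (Δp = +0.03057)
p: 0.58539 → 0.61246  (Δp = +0.02707)
p: 0.61246 → 0.63597  (Δp = +0.02351)
p: 0.63597 → 0.65604  (Δp = +0.02008)
p: 0.65604 → 0.67294  (Δp = +0.01689)
p: 0.67294 → 0.68697  (Δp = +0.01403)

0.6870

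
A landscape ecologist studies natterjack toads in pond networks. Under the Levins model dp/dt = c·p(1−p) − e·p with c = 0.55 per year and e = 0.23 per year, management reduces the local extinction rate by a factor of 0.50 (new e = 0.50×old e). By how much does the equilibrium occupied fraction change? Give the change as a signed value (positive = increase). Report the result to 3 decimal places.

Before: p* = 1 − 0.23/0.55 = 0.5818.
After the change, c = 0.55, e = 0.115, so p* = 1 − 0.115/0.55 = 0.7909.
Δp* = 0.7909 − 0.5818 = +0.2091.

0.209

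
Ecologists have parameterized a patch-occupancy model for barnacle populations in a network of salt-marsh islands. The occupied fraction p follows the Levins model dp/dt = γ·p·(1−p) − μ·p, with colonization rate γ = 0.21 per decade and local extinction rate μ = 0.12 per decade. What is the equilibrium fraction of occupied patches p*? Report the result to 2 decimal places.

At equilibrium, colonization balances extinction: γ·p*·(1−p*) = μ·p*.
So p* = 1 − μ/γ = 1 − 0.12/0.21 = 1 − 0.5714 = 0.4286.

0.43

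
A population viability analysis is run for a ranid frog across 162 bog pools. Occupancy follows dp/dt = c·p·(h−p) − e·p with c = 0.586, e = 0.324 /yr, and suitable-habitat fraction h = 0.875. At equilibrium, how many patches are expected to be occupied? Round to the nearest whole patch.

p* = h − e/c = 0.875 − 0.5529 = 0.3221.
Expected occupied patches = N × p* = 162 × 0.3221 = 52.18 ≈ 52.

52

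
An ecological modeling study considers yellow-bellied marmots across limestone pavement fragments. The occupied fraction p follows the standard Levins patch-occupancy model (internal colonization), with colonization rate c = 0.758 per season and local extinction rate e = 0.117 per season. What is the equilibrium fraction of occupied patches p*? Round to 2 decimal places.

Setting dp/dt = 0 and dividing through by p* gives c·(1−p*) = e.
So p* = 1 − e/c = 1 − 0.117/0.758 = 1 − 0.1544 = 0.8456.

0.85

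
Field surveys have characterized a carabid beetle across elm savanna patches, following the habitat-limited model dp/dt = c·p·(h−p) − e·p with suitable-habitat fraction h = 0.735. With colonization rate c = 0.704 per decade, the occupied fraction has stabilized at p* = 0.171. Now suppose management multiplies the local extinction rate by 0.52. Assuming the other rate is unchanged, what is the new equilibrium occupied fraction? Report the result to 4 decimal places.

Balance c(h−p*) = e gives e = 0.704×(0.735 − 0.17100) = 0.39706.
New p* = 0.735 − e/c = 0.735 − 0.20647/0.70400 = 0.44172.

0.4417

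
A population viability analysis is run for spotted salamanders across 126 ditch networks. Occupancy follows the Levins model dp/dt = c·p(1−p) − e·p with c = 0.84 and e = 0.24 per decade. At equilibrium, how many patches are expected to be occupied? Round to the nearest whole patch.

90

p* = 1 − e/c = 1 − 0.24/0.84 = 0.7143.
Expected occupied patches = N × p* = 126 × 0.7143 = 90.00 ≈ 90.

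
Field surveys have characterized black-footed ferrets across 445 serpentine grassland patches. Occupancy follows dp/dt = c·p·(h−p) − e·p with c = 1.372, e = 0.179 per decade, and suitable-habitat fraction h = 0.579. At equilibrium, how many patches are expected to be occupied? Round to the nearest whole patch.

p* = h − e/c = 0.579 − 0.1305 = 0.4485.
Expected occupied patches = N × p* = 445 × 0.4485 = 199.60 ≈ 200.

200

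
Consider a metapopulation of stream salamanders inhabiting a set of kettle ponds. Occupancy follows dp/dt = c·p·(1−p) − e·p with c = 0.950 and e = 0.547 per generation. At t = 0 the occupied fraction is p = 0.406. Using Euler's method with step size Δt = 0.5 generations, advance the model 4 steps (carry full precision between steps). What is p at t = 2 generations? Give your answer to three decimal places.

0.417

Update rule: p ← p + [c·p·(1−p) − e·p]·Δt with Δt = 0.5.
p: 0.40600 → 0.40951  (Δp = +0.00351)
p: 0.40951 → 0.41237  (Δp = +0.00286)
p: 0.41237 → 0.41469  (Δp = +0.00232)
p: 0.41469 → 0.41657  (Δp = +0.00188)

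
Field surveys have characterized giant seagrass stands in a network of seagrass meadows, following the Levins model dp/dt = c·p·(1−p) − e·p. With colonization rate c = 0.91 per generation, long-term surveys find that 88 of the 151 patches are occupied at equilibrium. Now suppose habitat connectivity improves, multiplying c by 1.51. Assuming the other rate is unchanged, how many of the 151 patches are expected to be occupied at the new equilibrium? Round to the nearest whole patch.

Observed p* = 88/151 = 0.58278.
Balance c(1−p*) = e gives e = 0.91×(1 − 0.58278) = 0.37967.
New p* = 1 − e/c = 1 − 0.37967/1.37410 = 0.72370.
Expected occupied = 151 × 0.72370 = 109.28 ≈ 109.

109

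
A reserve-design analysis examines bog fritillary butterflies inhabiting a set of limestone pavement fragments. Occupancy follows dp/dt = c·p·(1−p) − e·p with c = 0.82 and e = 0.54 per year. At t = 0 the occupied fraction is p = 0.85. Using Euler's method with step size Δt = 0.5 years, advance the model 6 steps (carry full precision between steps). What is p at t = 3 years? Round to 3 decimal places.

0.435

Update rule: p ← p + [c·p·(1−p) − e·p]·Δt with Δt = 0.5.
  1  |  dp/dt·Δt = -0.177225  |  p_1 = 0.672775
  2  |  dp/dt·Δt = -0.091388  |  p_2 = 0.581387
  3  |  dp/dt·Δt = -0.057190  |  p_3 = 0.524197
  4  |  dp/dt·Δt = -0.039273  |  p_4 = 0.484923
  5  |  dp/dt·Δt = -0.028523  |  p_5 = 0.456401
  6  |  dp/dt·Δt = -0.021508  |  p_6 = 0.434893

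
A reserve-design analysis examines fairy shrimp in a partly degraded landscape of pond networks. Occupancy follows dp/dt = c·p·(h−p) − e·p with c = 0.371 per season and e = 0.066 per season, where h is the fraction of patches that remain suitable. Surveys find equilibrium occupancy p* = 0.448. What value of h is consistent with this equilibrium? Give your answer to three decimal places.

At equilibrium c(h−p*) = e, so h = p* + e/c.
h = 0.448 + 0.066/0.371 = 0.448 + 0.1779 = 0.6259.

0.626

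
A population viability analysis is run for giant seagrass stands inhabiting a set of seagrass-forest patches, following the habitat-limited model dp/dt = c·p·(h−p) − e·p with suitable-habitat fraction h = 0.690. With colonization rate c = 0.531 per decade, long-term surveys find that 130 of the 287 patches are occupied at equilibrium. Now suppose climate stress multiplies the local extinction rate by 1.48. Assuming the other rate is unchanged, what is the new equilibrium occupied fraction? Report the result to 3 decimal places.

0.339

Observed p* = 130/287 = 0.45296.
Balance c(h−p*) = e gives e = 0.531×(0.69 − 0.45296) = 0.12587.
New p* = 0.69 − e/c = 0.69 − 0.18629/0.53100 = 0.33917.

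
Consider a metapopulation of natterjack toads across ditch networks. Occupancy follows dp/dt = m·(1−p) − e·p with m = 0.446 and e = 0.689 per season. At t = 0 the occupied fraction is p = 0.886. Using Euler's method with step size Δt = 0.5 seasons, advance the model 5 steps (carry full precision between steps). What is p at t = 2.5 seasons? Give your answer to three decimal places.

0.400

Update rule: p ← p + [m·(1−p) − e·p]·Δt with Δt = 0.5.
p: 0.88600 → 0.60620  (Δp = -0.27980)
p: 0.60620 → 0.48518  (Δp = -0.12102)
p: 0.48518 → 0.43284  (Δp = -0.05234)
p: 0.43284 → 0.41020  (Δp = -0.02264)
p: 0.41020 → 0.40041  (Δp = -0.00979)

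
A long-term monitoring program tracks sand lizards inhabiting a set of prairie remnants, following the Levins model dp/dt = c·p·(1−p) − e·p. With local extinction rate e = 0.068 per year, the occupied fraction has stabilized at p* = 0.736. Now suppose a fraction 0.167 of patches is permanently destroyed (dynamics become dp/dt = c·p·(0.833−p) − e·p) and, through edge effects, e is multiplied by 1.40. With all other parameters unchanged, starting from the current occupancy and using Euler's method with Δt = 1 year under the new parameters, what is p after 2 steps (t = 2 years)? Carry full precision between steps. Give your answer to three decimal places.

Balance c(1−p*) = e gives c = e/(1 − 0.73600) = 0.068/0.26400 = 0.25758.
Starting from p₀ = 0.73600; update p ← p + (dp/dt)·Δt with the new parameters.
step 1: Δp = -0.05168, p = 0.68432
step 2: Δp = -0.03894, p = 0.64538

0.645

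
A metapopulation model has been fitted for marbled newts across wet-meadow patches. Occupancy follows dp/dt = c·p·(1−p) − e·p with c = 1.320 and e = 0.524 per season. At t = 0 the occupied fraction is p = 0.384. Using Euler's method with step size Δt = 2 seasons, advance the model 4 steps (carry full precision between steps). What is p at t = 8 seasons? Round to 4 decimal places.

0.6024

Update rule: p ← p + [c·p·(1−p) − e·p]·Δt with Δt = 2.
step 1: Δp = +0.22204, p = 0.60604
step 2: Δp = -0.00482, p = 0.60122
step 3: Δp = +0.00287, p = 0.60409
step 4: Δp = -0.00169, p = 0.60240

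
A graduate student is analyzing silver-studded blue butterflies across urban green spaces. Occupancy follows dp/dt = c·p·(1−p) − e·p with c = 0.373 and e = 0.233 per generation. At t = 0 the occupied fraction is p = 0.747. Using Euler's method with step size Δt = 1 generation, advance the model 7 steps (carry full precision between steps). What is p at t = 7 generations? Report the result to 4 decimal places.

Update rule: p ← p + [c·p·(1−p) − e·p]·Δt with Δt = 1.
step 1: Δp = -0.10356, p = 0.64344
step 2: Δp = -0.06435, p = 0.57910
step 3: Δp = -0.04401, p = 0.53508
step 4: Δp = -0.03188, p = 0.50320
step 5: Δp = -0.02400, p = 0.47920
step 6: Δp = -0.01857, p = 0.46064
step 7: Δp = -0.01466, p = 0.44598

0.4460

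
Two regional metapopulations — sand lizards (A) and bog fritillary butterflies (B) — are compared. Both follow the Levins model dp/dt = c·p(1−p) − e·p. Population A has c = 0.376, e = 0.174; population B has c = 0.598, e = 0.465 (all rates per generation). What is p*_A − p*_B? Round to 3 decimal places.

A: p*_A = 1 − 0.174/0.376 = 0.5372.
B: p*_B = 1 − 0.465/0.598 = 0.2224.
p*_A − p*_B = 0.5372 − 0.2224 = 0.3148.

0.315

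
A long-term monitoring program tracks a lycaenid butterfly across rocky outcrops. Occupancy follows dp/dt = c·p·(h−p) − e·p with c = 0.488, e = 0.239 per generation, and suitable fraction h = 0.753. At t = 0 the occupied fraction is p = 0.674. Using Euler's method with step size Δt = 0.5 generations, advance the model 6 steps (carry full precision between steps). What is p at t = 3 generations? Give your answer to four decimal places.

0.4363

Update rule: p ← p + [c·p·(h−p) − e·p]·Δt with Δt = 0.5.
step 1: Δp = -0.06755, p = 0.60645
step 2: Δp = -0.05078, p = 0.55566
step 3: Δp = -0.03965, p = 0.51602
step 4: Δp = -0.03183, p = 0.48419
step 5: Δp = -0.02610, p = 0.45809
step 6: Δp = -0.02178, p = 0.43631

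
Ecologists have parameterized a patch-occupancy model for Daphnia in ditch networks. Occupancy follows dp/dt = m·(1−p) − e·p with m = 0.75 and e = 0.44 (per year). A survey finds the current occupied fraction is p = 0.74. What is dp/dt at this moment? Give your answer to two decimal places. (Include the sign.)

Colonization term: m·(1−p) = 0.75×0.2600 = 0.19500.
Extinction term: e·p = 0.32560.
dp/dt = 0.19500 − 0.32560 = -0.13060.

-0.13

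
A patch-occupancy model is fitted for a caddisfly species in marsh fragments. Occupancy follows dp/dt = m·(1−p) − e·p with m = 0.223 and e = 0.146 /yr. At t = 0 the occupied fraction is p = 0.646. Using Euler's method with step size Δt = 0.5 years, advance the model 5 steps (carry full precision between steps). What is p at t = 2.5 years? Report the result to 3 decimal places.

0.619

Update rule: p ← p + [m·(1−p) − e·p]·Δt with Δt = 0.5.
step 1: Δp = -0.00769, p = 0.63831
step 2: Δp = -0.00627, p = 0.63204
step 3: Δp = -0.00511, p = 0.62693
step 4: Δp = -0.00417, p = 0.62276
step 5: Δp = -0.00340, p = 0.61936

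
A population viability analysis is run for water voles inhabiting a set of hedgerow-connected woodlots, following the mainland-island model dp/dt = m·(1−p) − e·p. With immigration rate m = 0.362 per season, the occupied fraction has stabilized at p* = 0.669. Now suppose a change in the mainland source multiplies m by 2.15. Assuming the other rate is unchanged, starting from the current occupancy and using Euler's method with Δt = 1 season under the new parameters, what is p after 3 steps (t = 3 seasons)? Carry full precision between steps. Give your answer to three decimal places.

0.813

Balance m(1−p*) = e·p* gives e = m(1−p*)/p* = 0.362×0.33100/0.66900 = 0.17911.
Starting from p₀ = 0.66900; update p ← p + (dp/dt)·Δt with the new parameters.
step 1: Δp = +0.13780, p = 0.80680
step 2: Δp = +0.00587, p = 0.81266
step 3: Δp = +0.00025, p = 0.81291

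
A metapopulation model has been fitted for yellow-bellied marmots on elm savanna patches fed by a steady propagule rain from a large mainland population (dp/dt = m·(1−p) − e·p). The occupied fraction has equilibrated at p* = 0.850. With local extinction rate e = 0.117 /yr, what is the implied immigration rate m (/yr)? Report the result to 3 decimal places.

At equilibrium m(1−p*) = e·p*, so m = e·p*/(1−p*).
m = 0.117 × 0.850 / 0.1500 = 0.0994/0.1500 = 0.6630.

0.663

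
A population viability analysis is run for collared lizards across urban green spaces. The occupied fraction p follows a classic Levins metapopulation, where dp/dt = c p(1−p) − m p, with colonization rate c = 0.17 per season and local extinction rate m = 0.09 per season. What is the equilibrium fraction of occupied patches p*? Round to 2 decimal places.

Setting dp/dt = 0 and dividing through by p* gives c·(1−p*) = m.
So p* = 1 − m/c = 1 − 0.09/0.17 = 1 − 0.5294 = 0.4706.

0.47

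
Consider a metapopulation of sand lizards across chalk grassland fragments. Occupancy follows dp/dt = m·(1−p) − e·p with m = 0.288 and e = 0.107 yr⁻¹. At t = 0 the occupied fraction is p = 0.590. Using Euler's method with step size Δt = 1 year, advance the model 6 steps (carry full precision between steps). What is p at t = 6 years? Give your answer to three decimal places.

Update rule: p ← p + [m·(1−p) − e·p]·Δt with Δt = 1.
p: 0.59000 → 0.64495  (Δp = +0.05495)
p: 0.64495 → 0.67819  (Δp = +0.03324)
p: 0.67819 → 0.69831  (Δp = +0.02011)
p: 0.69831 → 0.71048  (Δp = +0.01217)
p: 0.71048 → 0.71784  (Δp = +0.00736)
p: 0.71784 → 0.72229  (Δp = +0.00445)

0.722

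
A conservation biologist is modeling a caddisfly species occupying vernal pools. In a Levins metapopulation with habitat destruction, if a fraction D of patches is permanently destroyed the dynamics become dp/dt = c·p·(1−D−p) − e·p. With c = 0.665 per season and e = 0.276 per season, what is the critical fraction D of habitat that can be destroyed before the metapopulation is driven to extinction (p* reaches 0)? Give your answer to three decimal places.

0.585

The nontrivial equilibrium is p* = (1−D) − e/c; extinction occurs when this hits zero.
So D_crit = 1 − e/c = 1 − 0.276/0.665 = 1 − 0.4150 = 0.5850.
This equals the undisturbed p*, a classic result of Lande's extension.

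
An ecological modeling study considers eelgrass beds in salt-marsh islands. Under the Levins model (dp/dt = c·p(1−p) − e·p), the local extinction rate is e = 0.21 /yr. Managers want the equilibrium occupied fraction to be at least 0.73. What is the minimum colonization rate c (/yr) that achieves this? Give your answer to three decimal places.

0.778

p* = 1 − e/c ≥ 0.73 requires e/c ≤ 0.2700, i.e. c ≥ e/0.2700.
c_min = 0.21/0.2700 = 0.7778.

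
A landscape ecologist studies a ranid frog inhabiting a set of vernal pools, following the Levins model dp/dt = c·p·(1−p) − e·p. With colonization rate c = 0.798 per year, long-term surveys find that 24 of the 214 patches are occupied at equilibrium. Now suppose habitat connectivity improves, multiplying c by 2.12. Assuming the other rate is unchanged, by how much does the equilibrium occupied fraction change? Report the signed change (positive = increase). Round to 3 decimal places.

Observed p* = 24/214 = 0.11215.
Balance c(1−p*) = e gives e = 0.798×(1 − 0.11215) = 0.70850.
New p* = 1 − e/c = 1 − 0.70850/1.69176 = 0.58121.
Δp* = 0.58121 − 0.11215 = +0.46906.

0.469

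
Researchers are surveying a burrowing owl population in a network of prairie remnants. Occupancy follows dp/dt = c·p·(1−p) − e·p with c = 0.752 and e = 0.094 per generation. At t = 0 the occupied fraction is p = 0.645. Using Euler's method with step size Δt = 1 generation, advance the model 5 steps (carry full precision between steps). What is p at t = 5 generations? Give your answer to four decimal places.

Update rule: p ← p + [c·p·(1−p) − e·p]·Δt with Δt = 1.
step 1: Δp = +0.11156, p = 0.75656
step 2: Δp = +0.06738, p = 0.82394
step 3: Δp = +0.03163, p = 0.85558
step 4: Δp = +0.01250, p = 0.86807
step 5: Δp = +0.00452, p = 0.87260

0.8726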